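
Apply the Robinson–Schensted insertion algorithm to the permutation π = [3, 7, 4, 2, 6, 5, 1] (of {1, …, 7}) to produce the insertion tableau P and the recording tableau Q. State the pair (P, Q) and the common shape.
P = [1, 4, 5] / [2, 6] / [3] / [7];  Q = [1, 2, 5] / [3, 6] / [4] / [7];  common shape = (3, 2, 1, 1)

Row-insert the values π_1, π_2, … into P one at a time, bumping the leftmost entry strictly greater than the inserted value down to the next row. The recording tableau Q records, in position (i, j), the step at which that cell was added to P.
  Insert 3 (step 1): P = [3];  Q = [1]
  Insert 7 (step 2): P = [3, 7];  Q = [1, 2]
  Insert 4 (step 3): P = [3, 4] / [7];  Q = [1, 2] / [3]
  Insert 2 (step 4): P = [2, 4] / [3] / [7];  Q = [1, 2] / [3] / [4]
  Insert 6 (step 5): P = [2, 4, 6] / [3] / [7];  Q = [1, 2, 5] / [3] / [4]
  Insert 5 (step 6): P = [2, 4, 5] / [3, 6] / [7];  Q = [1, 2, 5] / [3, 6] / [4]
  Insert 1 (step 7): P = [1, 4, 5] / [2, 6] / [3] / [7];  Q = [1, 2, 5] / [3, 6] / [4] / [7]
Final shape: (3, 2, 1, 1).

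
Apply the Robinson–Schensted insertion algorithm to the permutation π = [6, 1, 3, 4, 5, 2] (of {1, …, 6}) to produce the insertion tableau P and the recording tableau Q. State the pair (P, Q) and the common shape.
P = [1, 2, 4, 5] / [3] / [6];  Q = [1, 3, 4, 5] / [2] / [6];  common shape = (4, 1, 1)

Row-insert the values π_1, π_2, … into P one at a time, bumping the leftmost entry strictly greater than the inserted value down to the next row. The recording tableau Q records, in position (i, j), the step at which that cell was added to P.
  Insert 6 (step 1): P = [6];  Q = [1]
  Insert 1 (step 2): P = [1] / [6];  Q = [1] / [2]
  Insert 3 (step 3): P = [1, 3] / [6];  Q = [1, 3] / [2]
  Insert 4 (step 4): P = [1, 3, 4] / [6];  Q = [1, 3, 4] / [2]
  Insert 5 (step 5): P = [1, 3, 4, 5] / [6];  Q = [1, 3, 4, 5] / [2]
  Insert 2 (step 6): P = [1, 2, 4, 5] / [3] / [6];  Q = [1, 3, 4, 5] / [2] / [6]
Final shape: (4, 1, 1).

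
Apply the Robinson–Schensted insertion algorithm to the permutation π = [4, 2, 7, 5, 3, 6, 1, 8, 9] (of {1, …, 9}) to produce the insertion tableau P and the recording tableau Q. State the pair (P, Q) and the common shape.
P = [1, 3, 6, 8, 9] / [2, 5] / [4] / [7];  Q = [1, 3, 6, 8, 9] / [2, 4] / [5] / [7];  common shape = (5, 2, 1, 1)

Row-insert the values π_1, π_2, … into P one at a time, bumping the leftmost entry strictly greater than the inserted value down to the next row. The recording tableau Q records, in position (i, j), the step at which that cell was added to P.
  Insert 4 (step 1): P = [4];  Q = [1]
  Insert 2 (step 2): P = [2] / [4];  Q = [1] / [2]
  Insert 7 (step 3): P = [2, 7] / [4];  Q = [1, 3] / [2]
  Insert 5 (step 4): P = [2, 5] / [4, 7];  Q = [1, 3] / [2, 4]
  Insert 3 (step 5): P = [2, 3] / [4, 5] / [7];  Q = [1, 3] / [2, 4] / [5]
  Insert 6 (step 6): P = [2, 3, 6] / [4, 5] / [7];  Q = [1, 3, 6] / [2, 4] / [5]
  Insert 1 (step 7): P = [1, 3, 6] / [2, 5] / [4] / [7];  Q = [1, 3, 6] / [2, 4] / [5] / [7]
  Insert 8 (step 8): P = [1, 3, 6, 8] / [2, 5] / [4] / [7];  Q = [1, 3, 6, 8] / [2, 4] / [5] / [7]
  Insert 9 (step 9): P = [1, 3, 6, 8, 9] / [2, 5] / [4] / [7];  Q = [1, 3, 6, 8, 9] / [2, 4] / [5] / [7]
Final shape: (5, 2, 1, 1).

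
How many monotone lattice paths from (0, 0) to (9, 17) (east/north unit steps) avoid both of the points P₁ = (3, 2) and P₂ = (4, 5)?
Number of paths = 2049742

Inclusion–exclusion. Total paths: C(26, 9) = 3124550. Through P₁: C(5, 3)·C(21, 6) = 542640. Through P₂: C(9, 4)·C(17, 5) = 779688. Since P₁ is strictly southwest of P₂, a monotone path through both must visit P₁ then P₂; paths through both = C(5, 3)·C(4, 1)·C(17, 5) = 247520. Avoid both = 3124550 − 542640 − 779688 + 247520 = 2049742.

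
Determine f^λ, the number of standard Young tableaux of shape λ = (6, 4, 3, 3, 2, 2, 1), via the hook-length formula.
# SYT of shape (6, 4, 3, 3, 2, 2, 1) = 748261800

Hook-length formula: f^λ = n! / Π hook(c), product over all cells c of the Young diagram. For λ = (6, 4, 3, 3, 2, 2, 1), n = 21 boxes. Hook lengths by row (left-to-right, top-to-bottom): [12, 10, 7, 4, 2, 1]; [9, 7, 4, 1]; [7, 5, 2]; [6, 4, 1]; [4, 2]; [3, 1]; [1]. Product of hooks = 68279500800. So f^λ = 21! / 68279500800 = 51090942171709440000 / 68279500800 = 748261800.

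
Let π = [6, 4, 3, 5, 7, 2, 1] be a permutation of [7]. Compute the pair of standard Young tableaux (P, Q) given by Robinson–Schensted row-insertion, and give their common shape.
P = [1, 5, 7] / [2] / [3] / [4] / [6];  Q = [1, 4, 5] / [2] / [3] / [6] / [7];  common shape = (3, 1, 1, 1, 1)

Row-insert the values π_1, π_2, … into P one at a time, bumping the leftmost entry strictly greater than the inserted value down to the next row. The recording tableau Q records, in position (i, j), the step at which that cell was added to P.
  Insert 6 (step 1): P = [6];  Q = [1]
  Insert 4 (step 2): P = [4] / [6];  Q = [1] / [2]
  Insert 3 (step 3): P = [3] / [4] / [6];  Q = [1] / [2] / [3]
  Insert 5 (step 4): P = [3, 5] / [4] / [6];  Q = [1, 4] / [2] / [3]
  Insert 7 (step 5): P = [3, 5, 7] / [4] / [6];  Q = [1, 4, 5] / [2] / [3]
  Insert 2 (step 6): P = [2, 5, 7] / [3] / [4] / [6];  Q = [1, 4, 5] / [2] / [3] / [6]
  Insert 1 (step 7): P = [1, 5, 7] / [2] / [3] / [4] / [6];  Q = [1, 4, 5] / [2] / [3] / [6] / [7]
Final shape: (3, 1, 1, 1, 1).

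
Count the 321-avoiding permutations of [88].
C_88 = 64633260585762914370496637486146181462681535261000

These 321-avoiding permutations are counted by the Catalan number C_n = (1/(n + 1)) · C(2n, n). For n = 88: C_88 = (1/89) · C(176, 88) = 5752360192132899378974200736267010150178656638229000/89 = 64633260585762914370496637486146181462681535261000.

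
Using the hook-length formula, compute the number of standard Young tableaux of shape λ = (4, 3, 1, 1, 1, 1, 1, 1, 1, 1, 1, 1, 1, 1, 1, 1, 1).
# SYT of shape (4, 3, 1, 1, 1, 1, 1, 1, 1, 1, 1, 1, 1, 1, 1, 1, 1) = 99484

Hook-length formula: f^λ = n! / Π hook(c), product over all cells c of the Young diagram. For λ = (4, 3, 1, 1, 1, 1, 1, 1, 1, 1, 1, 1, 1, 1, 1, 1, 1), n = 22 boxes. Hook lengths by row (left-to-right, top-to-bottom): [20, 4, 3, 1]; [18, 2, 1]; [15]; [14]; [13]; [12]; [11]; [10]; [9]; [8]; [7]; [6]; [5]; [4]; [3]; [2]; [1]. Product of hooks = 11298306539520000. So f^λ = 22! / 11298306539520000 = 1124000727777607680000 / 11298306539520000 = 99484.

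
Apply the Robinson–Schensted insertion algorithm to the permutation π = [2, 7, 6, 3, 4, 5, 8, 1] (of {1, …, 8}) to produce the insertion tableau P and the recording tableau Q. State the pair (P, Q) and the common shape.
P = [1, 3, 4, 5, 8] / [2] / [6] / [7];  Q = [1, 2, 5, 6, 7] / [3] / [4] / [8];  common shape = (5, 1, 1, 1)

Row-insert the values π_1, π_2, … into P one at a time, bumping the leftmost entry strictly greater than the inserted value down to the next row. The recording tableau Q records, in position (i, j), the step at which that cell was added to P.
  Insert 2 (step 1): P = [2];  Q = [1]
  Insert 7 (step 2): P = [2, 7];  Q = [1, 2]
  Insert 6 (step 3): P = [2, 6] / [7];  Q = [1, 2] / [3]
  Insert 3 (step 4): P = [2, 3] / [6] / [7];  Q = [1, 2] / [3] / [4]
  Insert 4 (step 5): P = [2, 3, 4] / [6] / [7];  Q = [1, 2, 5] / [3] / [4]
  Insert 5 (step 6): P = [2, 3, 4, 5] / [6] / [7];  Q = [1, 2, 5, 6] / [3] / [4]
  Insert 8 (step 7): P = [2, 3, 4, 5, 8] / [6] / [7];  Q = [1, 2, 5, 6, 7] / [3] / [4]
  Insert 1 (step 8): P = [1, 3, 4, 5, 8] / [2] / [6] / [7];  Q = [1, 2, 5, 6, 7] / [3] / [4] / [8]
Final shape: (5, 1, 1, 1).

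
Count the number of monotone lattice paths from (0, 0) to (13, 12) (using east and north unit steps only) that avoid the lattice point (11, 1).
Number of paths = 5199364

Total paths from (0, 0) to (13, 12): C(25, 13) = 5200300. Paths through (11, 1): (paths (0, 0) → (11, 1)) × (paths (11, 1) → (13, 12)) = C(12, 11) · C(13, 2) = 12 · 78 = 936. Avoidance count = 5200300 − 936 = 5199364.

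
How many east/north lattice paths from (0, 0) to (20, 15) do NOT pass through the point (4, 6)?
Number of paths = 2818918410

Total paths from (0, 0) to (20, 15): C(35, 20) = 3247943160. Paths through (4, 6): (paths (0, 0) → (4, 6)) × (paths (4, 6) → (20, 15)) = C(10, 4) · C(25, 16) = 210 · 2042975 = 429024750. Avoidance count = 3247943160 − 429024750 = 2818918410.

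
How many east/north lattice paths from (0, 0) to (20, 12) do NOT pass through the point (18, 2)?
Number of paths = 225780300

Total paths from (0, 0) to (20, 12): C(32, 20) = 225792840. Paths through (18, 2): (paths (0, 0) → (18, 2)) × (paths (18, 2) → (20, 12)) = C(20, 18) · C(12, 2) = 190 · 66 = 12540. Avoidance count = 225792840 − 12540 = 225780300.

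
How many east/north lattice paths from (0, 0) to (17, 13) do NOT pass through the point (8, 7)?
Number of paths = 87552675

Total paths from (0, 0) to (17, 13): C(30, 17) = 119759850. Paths through (8, 7): (paths (0, 0) → (8, 7)) × (paths (8, 7) → (17, 13)) = C(15, 8) · C(15, 9) = 6435 · 5005 = 32207175. Avoidance count = 119759850 − 32207175 = 87552675.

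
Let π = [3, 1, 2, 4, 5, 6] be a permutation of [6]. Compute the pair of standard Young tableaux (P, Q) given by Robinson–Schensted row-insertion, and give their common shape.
P = [1, 2, 4, 5, 6] / [3];  Q = [1, 3, 4, 5, 6] / [2];  common shape = (5, 1)

Row-insert the values π_1, π_2, … into P one at a time, bumping the leftmost entry strictly greater than the inserted value down to the next row. The recording tableau Q records, in position (i, j), the step at which that cell was added to P.
  Insert 3 (step 1): P = [3];  Q = [1]
  Insert 1 (step 2): P = [1] / [3];  Q = [1] / [2]
  Insert 2 (step 3): P = [1, 2] / [3];  Q = [1, 3] / [2]
  Insert 4 (step 4): P = [1, 2, 4] / [3];  Q = [1, 3, 4] / [2]
  Insert 5 (step 5): P = [1, 2, 4, 5] / [3];  Q = [1, 3, 4, 5] / [2]
  Insert 6 (step 6): P = [1, 2, 4, 5, 6] / [3];  Q = [1, 3, 4, 5, 6] / [2]
Final shape: (5, 1).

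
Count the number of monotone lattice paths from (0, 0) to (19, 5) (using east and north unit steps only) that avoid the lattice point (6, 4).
Number of paths = 39564

Total paths from (0, 0) to (19, 5): C(24, 19) = 42504. Paths through (6, 4): (paths (0, 0) → (6, 4)) × (paths (6, 4) → (19, 5)) = C(10, 6) · C(14, 13) = 210 · 14 = 2940. Avoidance count = 42504 − 2940 = 39564.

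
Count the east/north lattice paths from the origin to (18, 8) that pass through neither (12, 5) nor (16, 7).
Number of paths = 585472

Inclusion–exclusion. Total paths: C(26, 18) = 1562275. Through P₁: C(17, 12)·C(9, 6) = 519792. Through P₂: C(23, 16)·C(3, 2) = 735471. Since P₁ is strictly southwest of P₂, a monotone path through both must visit P₁ then P₂; paths through both = C(17, 12)·C(6, 4)·C(3, 2) = 278460. Avoid both = 1562275 − 519792 − 735471 + 278460 = 585472.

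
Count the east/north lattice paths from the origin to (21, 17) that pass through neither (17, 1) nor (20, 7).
Number of paths = 28771304472

Inclusion–exclusion. Total paths: C(38, 21) = 28781143380. Through P₁: C(18, 17)·C(20, 4) = 87210. Through P₂: C(27, 20)·C(11, 1) = 9768330. Since P₁ is strictly southwest of P₂, a monotone path through both must visit P₁ then P₂; paths through both = C(18, 17)·C(9, 3)·C(11, 1) = 16632. Avoid both = 28781143380 − 87210 − 9768330 + 16632 = 28771304472.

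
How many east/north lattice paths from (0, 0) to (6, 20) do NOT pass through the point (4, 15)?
Number of paths = 148834

Total paths from (0, 0) to (6, 20): C(26, 6) = 230230. Paths through (4, 15): (paths (0, 0) → (4, 15)) × (paths (4, 15) → (6, 20)) = C(19, 4) · C(7, 2) = 3876 · 21 = 81396. Avoidance count = 230230 − 81396 = 148834.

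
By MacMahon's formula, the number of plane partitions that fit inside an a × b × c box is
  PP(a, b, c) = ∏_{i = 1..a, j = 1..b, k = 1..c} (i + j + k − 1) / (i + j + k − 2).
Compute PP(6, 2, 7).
PP(6, 2, 7) = 736164

Evaluate the triple product over i = 1..6, j = 1..2, k = 1..7. The factors are (2/1) · (3/2) · (4/3) · (5/4) · (6/5) · (7/6) · (8/7) · (3/2) · … (84 factors total). The numerators and denominators telescope so the product is an integer; carrying out the multiplication exactly gives PP(6, 2, 7) = 736164.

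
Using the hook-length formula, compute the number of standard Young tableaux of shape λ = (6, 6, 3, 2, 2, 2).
# SYT of shape (6, 6, 3, 2, 2, 2) = 276529344

Hook-length formula: f^λ = n! / Π hook(c), product over all cells c of the Young diagram. For λ = (6, 6, 3, 2, 2, 2), n = 21 boxes. Hook lengths by row (left-to-right, top-to-bottom): [11, 10, 6, 4, 3, 2]; [10, 9, 5, 3, 2, 1]; [6, 5, 1]; [4, 3]; [3, 2]; [2, 1]. Product of hooks = 184757760000. So f^λ = 21! / 184757760000 = 51090942171709440000 / 184757760000 = 276529344.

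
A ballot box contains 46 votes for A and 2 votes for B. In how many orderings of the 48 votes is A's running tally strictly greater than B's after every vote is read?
Strict-lead orderings = 1034

Total orderings of the 48 votes with 46 for A: C(48, 46) = 1128. By the Bertrand ballot formula (Cycle Lemma / reflection principle), the number of orderings in which A is strictly ahead of B throughout is (p − q)/(p + q) · C(p + q, p) = (46 − 2)/(46 + 2) · 1128 = 1034.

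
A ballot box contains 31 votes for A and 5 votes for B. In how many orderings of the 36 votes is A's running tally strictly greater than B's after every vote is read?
Strict-lead orderings = 272272

Total orderings of the 36 votes with 31 for A: C(36, 31) = 376992. By the Bertrand ballot formula (Cycle Lemma / reflection principle), the number of orderings in which A is strictly ahead of B throughout is (p − q)/(p + q) · C(p + q, p) = (31 − 5)/(31 + 5) · 376992 = 272272.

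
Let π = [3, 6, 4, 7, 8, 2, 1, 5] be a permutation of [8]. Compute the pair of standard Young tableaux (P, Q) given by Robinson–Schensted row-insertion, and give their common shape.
P = [1, 4, 5, 8] / [2, 7] / [3] / [6];  Q = [1, 2, 4, 5] / [3, 8] / [6] / [7];  common shape = (4, 2, 1, 1)

Row-insert the values π_1, π_2, … into P one at a time, bumping the leftmost entry strictly greater than the inserted value down to the next row. The recording tableau Q records, in position (i, j), the step at which that cell was added to P.
  Insert 3 (step 1): P = [3];  Q = [1]
  Insert 6 (step 2): P = [3, 6];  Q = [1, 2]
  Insert 4 (step 3): P = [3, 4] / [6];  Q = [1, 2] / [3]
  Insert 7 (step 4): P = [3, 4, 7] / [6];  Q = [1, 2, 4] / [3]
  Insert 8 (step 5): P = [3, 4, 7, 8] / [6];  Q = [1, 2, 4, 5] / [3]
  Insert 2 (step 6): P = [2, 4, 7, 8] / [3] / [6];  Q = [1, 2, 4, 5] / [3] / [6]
  Insert 1 (step 7): P = [1, 4, 7, 8] / [2] / [3] / [6];  Q = [1, 2, 4, 5] / [3] / [6] / [7]
  Insert 5 (step 8): P = [1, 4, 5, 8] / [2, 7] / [3] / [6];  Q = [1, 2, 4, 5] / [3, 8] / [6] / [7]
Final shape: (4, 2, 1, 1).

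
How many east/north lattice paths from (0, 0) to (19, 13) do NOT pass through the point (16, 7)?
Number of paths = 326780412

Total paths from (0, 0) to (19, 13): C(32, 19) = 347373600. Paths through (16, 7): (paths (0, 0) → (16, 7)) × (paths (16, 7) → (19, 13)) = C(23, 16) · C(9, 3) = 245157 · 84 = 20593188. Avoidance count = 347373600 − 20593188 = 326780412.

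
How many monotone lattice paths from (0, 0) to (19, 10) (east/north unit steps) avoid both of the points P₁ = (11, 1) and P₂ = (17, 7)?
Number of paths = 16388130

Inclusion–exclusion. Total paths: C(29, 19) = 20030010. Through P₁: C(12, 11)·C(17, 8) = 291720. Through P₂: C(24, 17)·C(5, 2) = 3461040. Since P₁ is strictly southwest of P₂, a monotone path through both must visit P₁ then P₂; paths through both = C(12, 11)·C(12, 6)·C(5, 2) = 110880. Avoid both = 20030010 − 291720 − 3461040 + 110880 = 16388130.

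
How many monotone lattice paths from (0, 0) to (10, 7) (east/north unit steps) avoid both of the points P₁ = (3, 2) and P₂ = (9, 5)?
Number of paths = 8042

Inclusion–exclusion. Total paths: C(17, 10) = 19448. Through P₁: C(5, 3)·C(12, 7) = 7920. Through P₂: C(14, 9)·C(3, 1) = 6006. Since P₁ is strictly southwest of P₂, a monotone path through both must visit P₁ then P₂; paths through both = C(5, 3)·C(9, 6)·C(3, 1) = 2520. Avoid both = 19448 − 7920 − 6006 + 2520 = 8042.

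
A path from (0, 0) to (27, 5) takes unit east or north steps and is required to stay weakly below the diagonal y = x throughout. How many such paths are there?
Number of paths = 165416

By the reflection principle (André's argument), the number of monotone paths to (27, 5) with n ≤ m that never go above y = x is C(32, 27) − C(32, 28) = 201376 − 35960 = 165416.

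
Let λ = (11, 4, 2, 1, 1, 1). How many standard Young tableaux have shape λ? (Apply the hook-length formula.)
# SYT of shape (11, 4, 2, 1, 1, 1) = 14549535

Hook-length formula: f^λ = n! / Π hook(c), product over all cells c of the Young diagram. For λ = (11, 4, 2, 1, 1, 1), n = 20 boxes. Hook lengths by row (left-to-right, top-to-bottom): [16, 12, 10, 9, 7, 6, 5, 4, 3, 2, 1]; [8, 4, 2, 1]; [5, 1]; [3]; [2]; [1]. Product of hooks = 167215104000. So f^λ = 20! / 167215104000 = 2432902008176640000 / 167215104000 = 14549535.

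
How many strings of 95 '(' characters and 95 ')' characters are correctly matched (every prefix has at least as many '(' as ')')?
C_95 = 944973797977428207852605870454939596837230758234904050

These balanced parentheses are counted by the Catalan number C_n = (1/(n + 1)) · C(2n, n). For n = 95: C_95 = (1/96) · C(190, 95) = 90717484605833107953850163563674201296374152790550788800/96 = 944973797977428207852605870454939596837230758234904050.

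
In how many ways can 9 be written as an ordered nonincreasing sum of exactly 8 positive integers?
p(9, 8 parts) = 1

Partitions of n into exactly k parts ↔ partitions of n − k into at most k parts (subtract 1 from each part). For n = 9, k = 8, the partitions are: 2+1+1+1+1+1+1+1. Count = 1.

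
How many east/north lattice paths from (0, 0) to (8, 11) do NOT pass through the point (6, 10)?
Number of paths = 51558

Total paths from (0, 0) to (8, 11): C(19, 8) = 75582. Paths through (6, 10): (paths (0, 0) → (6, 10)) × (paths (6, 10) → (8, 11)) = C(16, 6) · C(3, 2) = 8008 · 3 = 24024. Avoidance count = 75582 − 24024 = 51558.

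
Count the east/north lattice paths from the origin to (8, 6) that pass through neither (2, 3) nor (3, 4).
Number of paths = 1848

Inclusion–exclusion. Total paths: C(14, 8) = 3003. Through P₁: C(5, 2)·C(9, 6) = 840. Through P₂: C(7, 3)·C(7, 5) = 735. Since P₁ is strictly southwest of P₂, a monotone path through both must visit P₁ then P₂; paths through both = C(5, 2)·C(2, 1)·C(7, 5) = 420. Avoid both = 3003 − 840 − 735 + 420 = 1848.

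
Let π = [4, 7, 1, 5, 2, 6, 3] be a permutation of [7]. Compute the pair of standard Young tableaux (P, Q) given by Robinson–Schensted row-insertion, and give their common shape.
P = [1, 2, 3] / [4, 5, 6] / [7];  Q = [1, 2, 6] / [3, 4, 7] / [5];  common shape = (3, 3, 1)

Row-insert the values π_1, π_2, … into P one at a time, bumping the leftmost entry strictly greater than the inserted value down to the next row. The recording tableau Q records, in position (i, j), the step at which that cell was added to P.
  Insert 4 (step 1): P = [4];  Q = [1]
  Insert 7 (step 2): P = [4, 7];  Q = [1, 2]
  Insert 1 (step 3): P = [1, 7] / [4];  Q = [1, 2] / [3]
  Insert 5 (step 4): P = [1, 5] / [4, 7];  Q = [1, 2] / [3, 4]
  Insert 2 (step 5): P = [1, 2] / [4, 5] / [7];  Q = [1, 2] / [3, 4] / [5]
  Insert 6 (step 6): P = [1, 2, 6] / [4, 5] / [7];  Q = [1, 2, 6] / [3, 4] / [5]
  Insert 3 (step 7): P = [1, 2, 3] / [4, 5, 6] / [7];  Q = [1, 2, 6] / [3, 4, 7] / [5]
Final shape: (3, 3, 1).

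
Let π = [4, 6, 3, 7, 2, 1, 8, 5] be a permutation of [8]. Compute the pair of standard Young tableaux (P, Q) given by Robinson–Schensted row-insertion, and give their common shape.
P = [1, 5, 7, 8] / [2, 6] / [3] / [4];  Q = [1, 2, 4, 7] / [3, 8] / [5] / [6];  common shape = (4, 2, 1, 1)

Row-insert the values π_1, π_2, … into P one at a time, bumping the leftmost entry strictly greater than the inserted value down to the next row. The recording tableau Q records, in position (i, j), the step at which that cell was added to P.
  Insert 4 (step 1): P = [4];  Q = [1]
  Insert 6 (step 2): P = [4, 6];  Q = [1, 2]
  Insert 3 (step 3): P = [3, 6] / [4];  Q = [1, 2] / [3]
  Insert 7 (step 4): P = [3, 6, 7] / [4];  Q = [1, 2, 4] / [3]
  Insert 2 (step 5): P = [2, 6, 7] / [3] / [4];  Q = [1, 2, 4] / [3] / [5]
  Insert 1 (step 6): P = [1, 6, 7] / [2] / [3] / [4];  Q = [1, 2, 4] / [3] / [5] / [6]
  Insert 8 (step 7): P = [1, 6, 7, 8] / [2] / [3] / [4];  Q = [1, 2, 4, 7] / [3] / [5] / [6]
  Insert 5 (step 8): P = [1, 5, 7, 8] / [2, 6] / [3] / [4];  Q = [1, 2, 4, 7] / [3, 8] / [5] / [6]
Final shape: (4, 2, 1, 1).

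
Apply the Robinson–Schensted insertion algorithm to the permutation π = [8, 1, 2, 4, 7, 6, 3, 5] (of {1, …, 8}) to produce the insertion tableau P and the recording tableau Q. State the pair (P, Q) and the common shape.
P = [1, 2, 3, 5] / [4, 6] / [7] / [8];  Q = [1, 3, 4, 5] / [2, 8] / [6] / [7];  common shape = (4, 2, 1, 1)

Row-insert the values π_1, π_2, … into P one at a time, bumping the leftmost entry strictly greater than the inserted value down to the next row. The recording tableau Q records, in position (i, j), the step at which that cell was added to P.
  Insert 8 (step 1): P = [8];  Q = [1]
  Insert 1 (step 2): P = [1] / [8];  Q = [1] / [2]
  Insert 2 (step 3): P = [1, 2] / [8];  Q = [1, 3] / [2]
  Insert 4 (step 4): P = [1, 2, 4] / [8];  Q = [1, 3, 4] / [2]
  Insert 7 (step 5): P = [1, 2, 4, 7] / [8];  Q = [1, 3, 4, 5] / [2]
  Insert 6 (step 6): P = [1, 2, 4, 6] / [7] / [8];  Q = [1, 3, 4, 5] / [2] / [6]
  Insert 3 (step 7): P = [1, 2, 3, 6] / [4] / [7] / [8];  Q = [1, 3, 4, 5] / [2] / [6] / [7]
  Insert 5 (step 8): P = [1, 2, 3, 5] / [4, 6] / [7] / [8];  Q = [1, 3, 4, 5] / [2, 8] / [6] / [7]
Final shape: (4, 2, 1, 1).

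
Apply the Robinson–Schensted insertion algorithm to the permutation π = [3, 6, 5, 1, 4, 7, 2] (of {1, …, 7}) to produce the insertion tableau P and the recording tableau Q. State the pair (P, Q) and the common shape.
P = [1, 2, 7] / [3, 4] / [5] / [6];  Q = [1, 2, 6] / [3, 5] / [4] / [7];  common shape = (3, 2, 1, 1)

Row-insert the values π_1, π_2, … into P one at a time, bumping the leftmost entry strictly greater than the inserted value down to the next row. The recording tableau Q records, in position (i, j), the step at which that cell was added to P.
  Insert 3 (step 1): P = [3];  Q = [1]
  Insert 6 (step 2): P = [3, 6];  Q = [1, 2]
  Insert 5 (step 3): P = [3, 5] / [6];  Q = [1, 2] / [3]
  Insert 1 (step 4): P = [1, 5] / [3] / [6];  Q = [1, 2] / [3] / [4]
  Insert 4 (step 5): P = [1, 4] / [3, 5] / [6];  Q = [1, 2] / [3, 5] / [4]
  Insert 7 (step 6): P = [1, 4, 7] / [3, 5] / [6];  Q = [1, 2, 6] / [3, 5] / [4]
  Insert 2 (step 7): P = [1, 2, 7] / [3, 4] / [5] / [6];  Q = [1, 2, 6] / [3, 5] / [4] / [7]
Final shape: (3, 2, 1, 1).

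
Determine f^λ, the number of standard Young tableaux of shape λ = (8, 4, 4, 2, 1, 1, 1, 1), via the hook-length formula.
# SYT of shape (8, 4, 4, 2, 1, 1, 1, 1) = 1792502712

Hook-length formula: f^λ = n! / Π hook(c), product over all cells c of the Young diagram. For λ = (8, 4, 4, 2, 1, 1, 1, 1), n = 22 boxes. Hook lengths by row (left-to-right, top-to-bottom): [15, 10, 8, 7, 4, 3, 2, 1]; [10, 5, 3, 2]; [9, 4, 2, 1]; [6, 1]; [4]; [3]; [2]; [1]. Product of hooks = 627056640000. So f^λ = 22! / 627056640000 = 1124000727777607680000 / 627056640000 = 1792502712.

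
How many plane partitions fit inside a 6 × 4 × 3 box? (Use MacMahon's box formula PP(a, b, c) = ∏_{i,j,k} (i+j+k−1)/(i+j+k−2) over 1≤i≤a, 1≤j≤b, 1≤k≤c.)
PP(6, 4, 3) = 457380

Evaluate the triple product over i = 1..6, j = 1..4, k = 1..3. The factors are (2/1) · (3/2) · (4/3) · (3/2) · (4/3) · (5/4) · (4/3) · (5/4) · … (72 factors total). The numerators and denominators telescope so the product is an integer; carrying out the multiplication exactly gives PP(6, 4, 3) = 457380.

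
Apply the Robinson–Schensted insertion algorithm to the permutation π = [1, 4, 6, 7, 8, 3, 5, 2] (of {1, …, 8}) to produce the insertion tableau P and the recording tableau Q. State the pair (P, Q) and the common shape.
P = [1, 2, 5, 7, 8] / [3, 6] / [4];  Q = [1, 2, 3, 4, 5] / [6, 7] / [8];  common shape = (5, 2, 1)

Row-insert the values π_1, π_2, … into P one at a time, bumping the leftmost entry strictly greater than the inserted value down to the next row. The recording tableau Q records, in position (i, j), the step at which that cell was added to P.
  Insert 1 (step 1): P = [1];  Q = [1]
  Insert 4 (step 2): P = [1, 4];  Q = [1, 2]
  Insert 6 (step 3): P = [1, 4, 6];  Q = [1, 2, 3]
  Insert 7 (step 4): P = [1, 4, 6, 7];  Q = [1, 2, 3, 4]
  Insert 8 (step 5): P = [1, 4, 6, 7, 8];  Q = [1, 2, 3, 4, 5]
  Insert 3 (step 6): P = [1, 3, 6, 7, 8] / [4];  Q = [1, 2, 3, 4, 5] / [6]
  Insert 5 (step 7): P = [1, 3, 5, 7, 8] / [4, 6];  Q = [1, 2, 3, 4, 5] / [6, 7]
  Insert 2 (step 8): P = [1, 2, 5, 7, 8] / [3, 6] / [4];  Q = [1, 2, 3, 4, 5] / [6, 7] / [8]
Final shape: (5, 2, 1).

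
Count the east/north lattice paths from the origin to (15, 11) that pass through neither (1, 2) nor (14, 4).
Number of paths = 5252630

Inclusion–exclusion. Total paths: C(26, 15) = 7726160. Through P₁: C(3, 1)·C(23, 14) = 2451570. Through P₂: C(18, 14)·C(8, 1) = 24480. Since P₁ is strictly southwest of P₂, a monotone path through both must visit P₁ then P₂; paths through both = C(3, 1)·C(15, 13)·C(8, 1) = 2520. Avoid both = 7726160 − 2451570 − 24480 + 2520 = 5252630.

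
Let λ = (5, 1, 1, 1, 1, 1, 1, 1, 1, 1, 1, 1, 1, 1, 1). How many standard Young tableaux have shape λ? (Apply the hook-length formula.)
# SYT of shape (5, 1, 1, 1, 1, 1, 1, 1, 1, 1, 1, 1, 1, 1, 1) = 3060

Hook-length formula: f^λ = n! / Π hook(c), product over all cells c of the Young diagram. For λ = (5, 1, 1, 1, 1, 1, 1, 1, 1, 1, 1, 1, 1, 1, 1), n = 19 boxes. Hook lengths by row (left-to-right, top-to-bottom): [19, 4, 3, 2, 1]; [14]; [13]; [12]; [11]; [10]; [9]; [8]; [7]; [6]; [5]; [4]; [3]; [2]; [1]. Product of hooks = 39753300787200. So f^λ = 19! / 39753300787200 = 121645100408832000 / 39753300787200 = 3060.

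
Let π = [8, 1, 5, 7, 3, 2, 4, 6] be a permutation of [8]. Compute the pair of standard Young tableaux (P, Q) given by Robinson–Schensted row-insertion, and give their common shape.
P = [1, 2, 4, 6] / [3, 7] / [5] / [8];  Q = [1, 3, 4, 8] / [2, 7] / [5] / [6];  common shape = (4, 2, 1, 1)

Row-insert the values π_1, π_2, … into P one at a time, bumping the leftmost entry strictly greater than the inserted value down to the next row. The recording tableau Q records, in position (i, j), the step at which that cell was added to P.
  Insert 8 (step 1): P = [8];  Q = [1]
  Insert 1 (step 2): P = [1] / [8];  Q = [1] / [2]
  Insert 5 (step 3): P = [1, 5] / [8];  Q = [1, 3] / [2]
  Insert 7 (step 4): P = [1, 5, 7] / [8];  Q = [1, 3, 4] / [2]
  Insert 3 (step 5): P = [1, 3, 7] / [5] / [8];  Q = [1, 3, 4] / [2] / [5]
  Insert 2 (step 6): P = [1, 2, 7] / [3] / [5] / [8];  Q = [1, 3, 4] / [2] / [5] / [6]
  Insert 4 (step 7): P = [1, 2, 4] / [3, 7] / [5] / [8];  Q = [1, 3, 4] / [2, 7] / [5] / [6]
  Insert 6 (step 8): P = [1, 2, 4, 6] / [3, 7] / [5] / [8];  Q = [1, 3, 4, 8] / [2, 7] / [5] / [6]
Final shape: (4, 2, 1, 1).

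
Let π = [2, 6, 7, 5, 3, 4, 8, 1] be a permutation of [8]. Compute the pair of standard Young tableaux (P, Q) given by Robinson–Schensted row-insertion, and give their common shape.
P = [1, 3, 4, 8] / [2, 7] / [5] / [6];  Q = [1, 2, 3, 7] / [4, 6] / [5] / [8];  common shape = (4, 2, 1, 1)

Row-insert the values π_1, π_2, … into P one at a time, bumping the leftmost entry strictly greater than the inserted value down to the next row. The recording tableau Q records, in position (i, j), the step at which that cell was added to P.
  Insert 2 (step 1): P = [2];  Q = [1]
  Insert 6 (step 2): P = [2, 6];  Q = [1, 2]
  Insert 7 (step 3): P = [2, 6, 7];  Q = [1, 2, 3]
  Insert 5 (step 4): P = [2, 5, 7] / [6];  Q = [1, 2, 3] / [4]
  Insert 3 (step 5): P = [2, 3, 7] / [5] / [6];  Q = [1, 2, 3] / [4] / [5]
  Insert 4 (step 6): P = [2, 3, 4] / [5, 7] / [6];  Q = [1, 2, 3] / [4, 6] / [5]
  Insert 8 (step 7): P = [2, 3, 4, 8] / [5, 7] / [6];  Q = [1, 2, 3, 7] / [4, 6] / [5]
  Insert 1 (step 8): P = [1, 3, 4, 8] / [2, 7] / [5] / [6];  Q = [1, 2, 3, 7] / [4, 6] / [5] / [8]
Final shape: (4, 2, 1, 1).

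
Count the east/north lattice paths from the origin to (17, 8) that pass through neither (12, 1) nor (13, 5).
Number of paths = 773674

Inclusion–exclusion. Total paths: C(25, 17) = 1081575. Through P₁: C(13, 12)·C(12, 5) = 10296. Through P₂: C(18, 13)·C(7, 4) = 299880. Since P₁ is strictly southwest of P₂, a monotone path through both must visit P₁ then P₂; paths through both = C(13, 12)·C(5, 1)·C(7, 4) = 2275. Avoid both = 1081575 − 10296 − 299880 + 2275 = 773674.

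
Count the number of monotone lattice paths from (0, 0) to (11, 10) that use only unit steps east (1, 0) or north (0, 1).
Number of paths = 352716

A monotone lattice path from (0, 0) to (11, 10) consists of 11 east steps and 10 north steps in some order, so it is determined by which 11 of the 21 steps are east. The count is C(21, 11) = 352716.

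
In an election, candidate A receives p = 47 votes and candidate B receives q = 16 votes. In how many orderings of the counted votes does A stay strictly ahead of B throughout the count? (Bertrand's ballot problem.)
Strict-lead orderings = 180289702969845

Total orderings of the 63 votes with 47 for A: C(63, 47) = 366395202809685. By the Bertrand ballot formula (Cycle Lemma / reflection principle), the number of orderings in which A is strictly ahead of B throughout is (p − q)/(p + q) · C(p + q, p) = (47 − 16)/(47 + 16) · 366395202809685 = 180289702969845.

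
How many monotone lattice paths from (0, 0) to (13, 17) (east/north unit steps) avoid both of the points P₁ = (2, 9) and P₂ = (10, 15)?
Number of paths = 84566890

Inclusion–exclusion. Total paths: C(30, 13) = 119759850. Through P₁: C(11, 2)·C(19, 11) = 4157010. Through P₂: C(25, 10)·C(5, 3) = 32687600. Since P₁ is strictly southwest of P₂, a monotone path through both must visit P₁ then P₂; paths through both = C(11, 2)·C(14, 8)·C(5, 3) = 1651650. Avoid both = 119759850 − 4157010 − 32687600 + 1651650 = 84566890.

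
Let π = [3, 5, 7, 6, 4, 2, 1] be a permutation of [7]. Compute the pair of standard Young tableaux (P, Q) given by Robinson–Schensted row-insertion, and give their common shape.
P = [1, 4, 6] / [2] / [3] / [5] / [7];  Q = [1, 2, 3] / [4] / [5] / [6] / [7];  common shape = (3, 1, 1, 1, 1)

Row-insert the values π_1, π_2, … into P one at a time, bumping the leftmost entry strictly greater than the inserted value down to the next row. The recording tableau Q records, in position (i, j), the step at which that cell was added to P.
  Insert 3 (step 1): P = [3];  Q = [1]
  Insert 5 (step 2): P = [3, 5];  Q = [1, 2]
  Insert 7 (step 3): P = [3, 5, 7];  Q = [1, 2, 3]
  Insert 6 (step 4): P = [3, 5, 6] / [7];  Q = [1, 2, 3] / [4]
  Insert 4 (step 5): P = [3, 4, 6] / [5] / [7];  Q = [1, 2, 3] / [4] / [5]
  Insert 2 (step 6): P = [2, 4, 6] / [3] / [5] / [7];  Q = [1, 2, 3] / [4] / [5] / [6]
  Insert 1 (step 7): P = [1, 4, 6] / [2] / [3] / [5] / [7];  Q = [1, 2, 3] / [4] / [5] / [6] / [7]
Final shape: (3, 1, 1, 1, 1).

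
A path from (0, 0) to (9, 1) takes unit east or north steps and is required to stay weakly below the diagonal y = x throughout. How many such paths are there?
Number of paths = 9

By the reflection principle (André's argument), the number of monotone paths to (9, 1) with n ≤ m that never go above y = x is C(10, 9) − C(10, 10) = 10 − 1 = 9.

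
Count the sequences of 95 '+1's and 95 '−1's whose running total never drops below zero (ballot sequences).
C_95 = 944973797977428207852605870454939596837230758234904050

These ballot sequences are counted by the Catalan number C_n = (1/(n + 1)) · C(2n, n). For n = 95: C_95 = (1/96) · C(190, 95) = 90717484605833107953850163563674201296374152790550788800/96 = 944973797977428207852605870454939596837230758234904050.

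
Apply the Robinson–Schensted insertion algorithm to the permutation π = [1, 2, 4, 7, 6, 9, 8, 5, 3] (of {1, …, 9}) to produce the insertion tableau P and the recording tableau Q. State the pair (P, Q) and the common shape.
P = [1, 2, 3, 5, 8] / [4, 9] / [6] / [7];  Q = [1, 2, 3, 4, 6] / [5, 7] / [8] / [9];  common shape = (5, 2, 1, 1)

Row-insert the values π_1, π_2, … into P one at a time, bumping the leftmost entry strictly greater than the inserted value down to the next row. The recording tableau Q records, in position (i, j), the step at which that cell was added to P.
  Insert 1 (step 1): P = [1];  Q = [1]
  Insert 2 (step 2): P = [1, 2];  Q = [1, 2]
  Insert 4 (step 3): P = [1, 2, 4];  Q = [1, 2, 3]
  Insert 7 (step 4): P = [1, 2, 4, 7];  Q = [1, 2, 3, 4]
  Insert 6 (step 5): P = [1, 2, 4, 6] / [7];  Q = [1, 2, 3, 4] / [5]
  Insert 9 (step 6): P = [1, 2, 4, 6, 9] / [7];  Q = [1, 2, 3, 4, 6] / [5]
  Insert 8 (step 7): P = [1, 2, 4, 6, 8] / [7, 9];  Q = [1, 2, 3, 4, 6] / [5, 7]
  Insert 5 (step 8): P = [1, 2, 4, 5, 8] / [6, 9] / [7];  Q = [1, 2, 3, 4, 6] / [5, 7] / [8]
  Insert 3 (step 9): P = [1, 2, 3, 5, 8] / [4, 9] / [6] / [7];  Q = [1, 2, 3, 4, 6] / [5, 7] / [8] / [9]
Final shape: (5, 2, 1, 1).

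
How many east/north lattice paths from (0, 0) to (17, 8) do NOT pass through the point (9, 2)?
Number of paths = 916410

Total paths from (0, 0) to (17, 8): C(25, 17) = 1081575. Paths through (9, 2): (paths (0, 0) → (9, 2)) × (paths (9, 2) → (17, 8)) = C(11, 9) · C(14, 8) = 55 · 3003 = 165165. Avoidance count = 1081575 − 165165 = 916410.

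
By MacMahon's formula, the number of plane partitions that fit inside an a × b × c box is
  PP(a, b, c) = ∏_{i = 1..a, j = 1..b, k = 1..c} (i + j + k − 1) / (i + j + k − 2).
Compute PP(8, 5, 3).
PP(8, 5, 3) = 61408347

Evaluate the triple product over i = 1..8, j = 1..5, k = 1..3. The factors are (2/1) · (3/2) · (4/3) · (3/2) · (4/3) · (5/4) · (4/3) · (5/4) · … (120 factors total). The numerators and denominators telescope so the product is an integer; carrying out the multiplication exactly gives PP(8, 5, 3) = 61408347.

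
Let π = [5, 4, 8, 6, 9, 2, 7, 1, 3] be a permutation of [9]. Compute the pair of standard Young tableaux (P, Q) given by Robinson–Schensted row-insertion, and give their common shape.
P = [1, 3, 7] / [2, 6, 9] / [4, 8] / [5];  Q = [1, 3, 5] / [2, 4, 7] / [6, 9] / [8];  common shape = (3, 3, 2, 1)

Row-insert the values π_1, π_2, … into P one at a time, bumping the leftmost entry strictly greater than the inserted value down to the next row. The recording tableau Q records, in position (i, j), the step at which that cell was added to P.
  Insert 5 (step 1): P = [5];  Q = [1]
  Insert 4 (step 2): P = [4] / [5];  Q = [1] / [2]
  Insert 8 (step 3): P = [4, 8] / [5];  Q = [1, 3] / [2]
  Insert 6 (step 4): P = [4, 6] / [5, 8];  Q = [1, 3] / [2, 4]
  Insert 9 (step 5): P = [4, 6, 9] / [5, 8];  Q = [1, 3, 5] / [2, 4]
  Insert 2 (step 6): P = [2, 6, 9] / [4, 8] / [5];  Q = [1, 3, 5] / [2, 4] / [6]
  Insert 7 (step 7): P = [2, 6, 7] / [4, 8, 9] / [5];  Q = [1, 3, 5] / [2, 4, 7] / [6]
  Insert 1 (step 8): P = [1, 6, 7] / [2, 8, 9] / [4] / [5];  Q = [1, 3, 5] / [2, 4, 7] / [6] / [8]
  Insert 3 (step 9): P = [1, 3, 7] / [2, 6, 9] / [4, 8] / [5];  Q = [1, 3, 5] / [2, 4, 7] / [6, 9] / [8]
Final shape: (3, 3, 2, 1).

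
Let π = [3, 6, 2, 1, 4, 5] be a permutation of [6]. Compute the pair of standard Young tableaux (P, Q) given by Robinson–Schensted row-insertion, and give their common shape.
P = [1, 4, 5] / [2, 6] / [3];  Q = [1, 2, 6] / [3, 5] / [4];  common shape = (3, 2, 1)

Row-insert the values π_1, π_2, … into P one at a time, bumping the leftmost entry strictly greater than the inserted value down to the next row. The recording tableau Q records, in position (i, j), the step at which that cell was added to P.
  Insert 3 (step 1): P = [3];  Q = [1]
  Insert 6 (step 2): P = [3, 6];  Q = [1, 2]
  Insert 2 (step 3): P = [2, 6] / [3];  Q = [1, 2] / [3]
  Insert 1 (step 4): P = [1, 6] / [2] / [3];  Q = [1, 2] / [3] / [4]
  Insert 4 (step 5): P = [1, 4] / [2, 6] / [3];  Q = [1, 2] / [3, 5] / [4]
  Insert 5 (step 6): P = [1, 4, 5] / [2, 6] / [3];  Q = [1, 2, 6] / [3, 5] / [4]
Final shape: (3, 2, 1).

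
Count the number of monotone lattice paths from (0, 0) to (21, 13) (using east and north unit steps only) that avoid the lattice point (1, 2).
Number of paths = 673966815

Total paths from (0, 0) to (21, 13): C(34, 21) = 927983760. Paths through (1, 2): (paths (0, 0) → (1, 2)) × (paths (1, 2) → (21, 13)) = C(3, 1) · C(31, 20) = 3 · 84672315 = 254016945. Avoidance count = 927983760 − 254016945 = 673966815.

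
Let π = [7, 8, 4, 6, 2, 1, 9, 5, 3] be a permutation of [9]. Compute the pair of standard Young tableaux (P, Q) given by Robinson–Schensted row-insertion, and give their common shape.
P = [1, 3, 9] / [2, 5] / [4, 6] / [7, 8];  Q = [1, 2, 7] / [3, 4] / [5, 8] / [6, 9];  common shape = (3, 2, 2, 2)

Row-insert the values π_1, π_2, … into P one at a time, bumping the leftmost entry strictly greater than the inserted value down to the next row. The recording tableau Q records, in position (i, j), the step at which that cell was added to P.
  Insert 7 (step 1): P = [7];  Q = [1]
  Insert 8 (step 2): P = [7, 8];  Q = [1, 2]
  Insert 4 (step 3): P = [4, 8] / [7];  Q = [1, 2] / [3]
  Insert 6 (step 4): P = [4, 6] / [7, 8];  Q = [1, 2] / [3, 4]
  Insert 2 (step 5): P = [2, 6] / [4, 8] / [7];  Q = [1, 2] / [3, 4] / [5]
  Insert 1 (step 6): P = [1, 6] / [2, 8] / [4] / [7];  Q = [1, 2] / [3, 4] / [5] / [6]
  Insert 9 (step 7): P = [1, 6, 9] / [2, 8] / [4] / [7];  Q = [1, 2, 7] / [3, 4] / [5] / [6]
  Insert 5 (step 8): P = [1, 5, 9] / [2, 6] / [4, 8] / [7];  Q = [1, 2, 7] / [3, 4] / [5, 8] / [6]
  Insert 3 (step 9): P = [1, 3, 9] / [2, 5] / [4, 6] / [7, 8];  Q = [1, 2, 7] / [3, 4] / [5, 8] / [6, 9]
Final shape: (3, 2, 2, 2).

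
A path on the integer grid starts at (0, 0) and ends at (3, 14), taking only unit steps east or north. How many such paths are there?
Number of paths = 680

A monotone lattice path from (0, 0) to (3, 14) consists of 3 east steps and 14 north steps in some order, so it is determined by which 3 of the 17 steps are east. The count is C(17, 3) = 680.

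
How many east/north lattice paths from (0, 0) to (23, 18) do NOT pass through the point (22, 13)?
Number of paths = 193254613800

Total paths from (0, 0) to (23, 18): C(41, 23) = 202112640600. Paths through (22, 13): (paths (0, 0) → (22, 13)) × (paths (22, 13) → (23, 18)) = C(35, 22) · C(6, 1) = 1476337800 · 6 = 8858026800. Avoidance count = 202112640600 − 8858026800 = 193254613800.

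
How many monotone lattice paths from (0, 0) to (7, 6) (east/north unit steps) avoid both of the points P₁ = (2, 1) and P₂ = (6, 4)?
Number of paths = 645

Inclusion–exclusion. Total paths: C(13, 7) = 1716. Through P₁: C(3, 2)·C(10, 5) = 756. Through P₂: C(10, 6)·C(3, 1) = 630. Since P₁ is strictly southwest of P₂, a monotone path through both must visit P₁ then P₂; paths through both = C(3, 2)·C(7, 4)·C(3, 1) = 315. Avoid both = 1716 − 756 − 630 + 315 = 645.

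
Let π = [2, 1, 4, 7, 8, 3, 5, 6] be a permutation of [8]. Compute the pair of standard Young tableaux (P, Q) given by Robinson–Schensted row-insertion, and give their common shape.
P = [1, 3, 5, 6] / [2, 4, 7, 8];  Q = [1, 3, 4, 5] / [2, 6, 7, 8];  common shape = (4, 4)

Row-insert the values π_1, π_2, … into P one at a time, bumping the leftmost entry strictly greater than the inserted value down to the next row. The recording tableau Q records, in position (i, j), the step at which that cell was added to P.
  Insert 2 (step 1): P = [2];  Q = [1]
  Insert 1 (step 2): P = [1] / [2];  Q = [1] / [2]
  Insert 4 (step 3): P = [1, 4] / [2];  Q = [1, 3] / [2]
  Insert 7 (step 4): P = [1, 4, 7] / [2];  Q = [1, 3, 4] / [2]
  Insert 8 (step 5): P = [1, 4, 7, 8] / [2];  Q = [1, 3, 4, 5] / [2]
  Insert 3 (step 6): P = [1, 3, 7, 8] / [2, 4];  Q = [1, 3, 4, 5] / [2, 6]
  Insert 5 (step 7): P = [1, 3, 5, 8] / [2, 4, 7];  Q = [1, 3, 4, 5] / [2, 6, 7]
  Insert 6 (step 8): P = [1, 3, 5, 6] / [2, 4, 7, 8];  Q = [1, 3, 4, 5] / [2, 6, 7, 8]
Final shape: (4, 4).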